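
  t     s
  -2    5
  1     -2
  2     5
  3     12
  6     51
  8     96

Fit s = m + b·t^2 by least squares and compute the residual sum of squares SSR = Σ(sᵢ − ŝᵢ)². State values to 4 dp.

Normal-equation sums: Σ1 = 6, Σt^2 = 118, Σt^2·t^2 = 5506.
For Xᵀs: Σs = 167, Σt^2·s = 8126.
Eliminating b: 5506·(row 1) − 118·(row 2) gives 19112·m = 5506·167 − 118·8126 = -39366, so m = -19683/9556.
Then b = (8126 − 118·(-19683/9556))/5506 = 14525/9556.
Residuals: 9363/9556, -6977/4778, 9363/9556, 1815/4778, -15861/9556, 7459/9556; SSR = 72251/9556.

SSR = 7.5608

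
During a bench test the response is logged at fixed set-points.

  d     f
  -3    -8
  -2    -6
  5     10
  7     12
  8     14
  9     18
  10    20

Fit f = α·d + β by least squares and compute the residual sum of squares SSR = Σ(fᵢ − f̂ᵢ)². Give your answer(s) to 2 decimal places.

Entries of AᵀA: Σd·d = 332, Σd = 34, Σ1 = 7.
For Aᵀf: Σd·f = 644, Σf = 60.
So AᵀA·[α, β]ᵀ = Aᵀf: [[332, 34]; [34, 7]]·[α, β]ᵀ = [644, 60]ᵀ.
Δ = 332·7 − 34² = 1168.
α = (644·7 − 34·60)/1168 = 617/292; β = (332·60 − 34·644)/1168 = -247/146.
Residuals: 9/292, -6/73, 329/292, -321/292, -177/146, 197/292, 41/73; SSR = 345/73.

SSR = 4.73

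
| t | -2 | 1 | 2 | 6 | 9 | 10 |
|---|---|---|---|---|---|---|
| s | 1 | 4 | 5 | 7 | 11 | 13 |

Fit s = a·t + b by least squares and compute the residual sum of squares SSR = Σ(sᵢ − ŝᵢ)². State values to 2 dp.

SSR = 2.94

AᵀA·[a, b]ᵀ = Aᵀs reads: 226·a + 26·b = 283;  26·a + 6·b = 41.
Δ = 226·6 − 26² = 680.
a = (283·6 − 26·41)/680 = 79/85; b = (226·41 − 26·283)/680 = 477/170.
Residuals: 9/170, 9/34, 57/170, -47/34, -29/170, 9/10; SSR = 499/170.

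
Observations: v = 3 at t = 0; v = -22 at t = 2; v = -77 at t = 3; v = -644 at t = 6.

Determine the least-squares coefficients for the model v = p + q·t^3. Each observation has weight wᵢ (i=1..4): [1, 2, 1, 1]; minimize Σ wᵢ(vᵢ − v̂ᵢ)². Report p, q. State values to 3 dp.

p = 2.655, q = -2.993

Setting ∂/∂p … = 0 gives: 5·p + 259·q = -762;  259·p + 47513·q = -141535.
(Σwᵢ·1 = 5, Σwᵢ·t^3 = 259, Σwᵢ·t^3·t^3 = 47513, Σwᵢ·v = -762, Σwᵢ·t^3·v = -141535.)
det = 5·47513 − 259² = 170484.
p = ((-762)·47513 − 259·(-141535))/170484 = 452659/170484; q = (5·(-141535) − 259·(-762))/170484 = -510317/170484.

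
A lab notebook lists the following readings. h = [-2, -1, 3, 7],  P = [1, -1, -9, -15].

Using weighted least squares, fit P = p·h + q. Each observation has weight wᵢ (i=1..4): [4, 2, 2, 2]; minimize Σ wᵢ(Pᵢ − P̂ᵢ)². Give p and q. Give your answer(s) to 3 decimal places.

Forming MᵀWM = [[134, 10]; [10, 10]] and MᵀWP = [-270, -46]ᵀ gives MᵀWM·[p, q]ᵀ = MᵀWP.
Δ = 134·10 − 10² = 1240.
p = ((-270)·10 − 10·(-46))/1240 = -56/31; q = (134·(-46) − 10·(-270))/1240 = -433/155.

p = -1.806, q = -2.794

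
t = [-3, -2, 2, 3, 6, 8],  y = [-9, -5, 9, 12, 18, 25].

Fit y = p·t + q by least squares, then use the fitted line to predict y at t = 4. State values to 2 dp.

ŷ = 13.38

Forming XᵀX = [[126, 14]; [14, 6]] and Xᵀy = [399, 50]ᵀ gives XᵀX·[p, q]ᵀ = Xᵀy.
Eliminating q: 6·(row 1) − 14·(row 2) gives 560·p = 6·399 − 14·50 = 1694, so p = 121/40.
Then q = (50 − 14·(121/40))/6 = 51/40.
At t = 4: ŷ = (121/40)·(4) + (51/40)·(1) = 107/8.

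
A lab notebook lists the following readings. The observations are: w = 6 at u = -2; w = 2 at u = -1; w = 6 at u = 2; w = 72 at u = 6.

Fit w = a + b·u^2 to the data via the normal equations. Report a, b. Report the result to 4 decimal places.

a = -1.3965, b = 2.0352

From the data, Σ1 = 4, Σu^2 = 45, Σu^2·u^2 = 1329.
For Aᵀw: Σw = 86, Σu^2·w = 2642.
Normal equations: [[4, 45]; [45, 1329]]·[a, b]ᵀ = [86, 2642]ᵀ.
Δ = 4·1329 − 45² = 3291.
a = (86·1329 − 45·2642)/3291 = -1532/1097; b = (4·2642 − 45·86)/3291 = 6698/3291.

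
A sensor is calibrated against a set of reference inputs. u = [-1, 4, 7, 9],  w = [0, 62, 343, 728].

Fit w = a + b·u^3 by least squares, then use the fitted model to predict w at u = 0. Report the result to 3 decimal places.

ŵ = -0.251

Setting ∂/∂a … = 0 gives: 4·a + 1135·b = 1133;  1135·a + 653187·b = 652329.
(Σ1 = 4, Σu^3 = 1135, Σu^3·u^3 = 653187, Σw = 1133, Σu^3·w = 652329.)
Determinant 4·653187 − 1135² = 1324523.
a = (1133·653187 − 1135·652329)/1324523 = -332544/1324523; b = (4·652329 − 1135·1133)/1324523 = 1323361/1324523.
At u = 0: ŵ = (-332544/1324523)·(1) + (1323361/1324523)·(0) = -332544/1324523.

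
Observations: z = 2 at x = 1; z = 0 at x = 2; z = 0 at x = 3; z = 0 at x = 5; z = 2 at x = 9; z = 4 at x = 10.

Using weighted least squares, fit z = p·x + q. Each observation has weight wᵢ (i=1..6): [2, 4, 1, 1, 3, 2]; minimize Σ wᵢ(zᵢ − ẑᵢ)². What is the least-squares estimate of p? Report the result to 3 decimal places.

p = 0.282

From the data, Σwᵢ·x·x = 495, Σwᵢ·x = 65, Σwᵢ·1 = 13.
For MᵀWz: Σwᵢ·x·z = 138, Σwᵢ·z = 18.
Normal equations: [[495, 65]; [65, 13]]·[p, q]ᵀ = [138, 18]ᵀ.
Determinant 495·13 − 65² = 2210.
p = (138·13 − 65·18)/2210 = 24/85; q = (495·18 − 65·138)/2210 = -6/221.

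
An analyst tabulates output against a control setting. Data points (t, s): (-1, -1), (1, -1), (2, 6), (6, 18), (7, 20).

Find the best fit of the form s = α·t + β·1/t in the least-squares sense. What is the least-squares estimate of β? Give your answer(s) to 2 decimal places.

β = -2.68

Forming XᵀX = [[91, 5]; [5, 2027/882]] and Xᵀs = [260, 62/7]ᵀ gives XᵀX·[α, β]ᵀ = Xᵀs.
det = 91·(2027/882) − 5² = 23201/126.
α = (260·(2027/882) − 5·(62/7))/(23201/126) = 487960/162407; β = (91·(62/7) − 5·260)/(23201/126) = -62244/23201.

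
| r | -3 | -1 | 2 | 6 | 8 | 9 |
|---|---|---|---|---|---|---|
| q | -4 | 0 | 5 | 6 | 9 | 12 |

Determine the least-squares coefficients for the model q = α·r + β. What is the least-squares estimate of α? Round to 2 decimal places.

α = 1.15

Entries of AᵀA: Σr·r = 195, Σr = 21, Σ1 = 6.
For Aᵀq: Σr·q = 238, Σq = 28.
AᵀA·[α, β]ᵀ = Aᵀq becomes [[195, 21]; [21, 6]]·[α, β]ᵀ = [238, 28]ᵀ.
det = 195·6 − 21² = 729.
α = (238·6 − 21·28)/729 = 280/243; β = (195·28 − 21·238)/729 = 154/243.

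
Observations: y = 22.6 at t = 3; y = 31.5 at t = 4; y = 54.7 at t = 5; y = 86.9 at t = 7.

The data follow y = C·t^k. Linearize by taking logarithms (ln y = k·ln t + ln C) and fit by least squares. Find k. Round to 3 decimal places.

Linearized form: ln y = k·ln t + ln C. From the 4 transformed points,
Over the data: Σln t = 6.0403, Σ(ln t)² = 9.5056, Σln y = 15.0346, Σln t·ln y = 23.3369.
Normal system: [[9.5056, 6.0403]; [6.0403, 4]]·[k, ln C]ᵀ = [23.3369, 15.0346]ᵀ.
Slope k = (n·Σln t·ln y − Σln t·Σln y)/(n·Σ(ln t)² − (Σln t)²) = (4·23.3369 − 6.0403·15.0346)/1.5378 = 1.64845; ln C = (Σln y − k·Σln t)/n = 1.26938.

k = 1.648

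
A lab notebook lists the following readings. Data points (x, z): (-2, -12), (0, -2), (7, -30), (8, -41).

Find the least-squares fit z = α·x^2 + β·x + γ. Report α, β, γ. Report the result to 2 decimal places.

α = -0.97, β = 2.88, γ = -2.22

The normal system AᵀA·[α, β, γ]ᵀ = Aᵀz is [[6513, 847, 117]; [847, 117, 13]; [117, 13, 4]]·[α, β, γ]ᵀ = [-4142, -514, -85]ᵀ.
Row-reducing yields α = -25595/26356, β = 75991/26356, γ = -29191/13178.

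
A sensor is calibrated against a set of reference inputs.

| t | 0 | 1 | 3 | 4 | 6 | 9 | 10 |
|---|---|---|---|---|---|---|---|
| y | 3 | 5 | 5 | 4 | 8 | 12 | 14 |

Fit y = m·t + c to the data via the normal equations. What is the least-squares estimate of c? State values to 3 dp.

Entries of AᵀA: Σt·t = 243, Σt = 33, Σ1 = 7.
Moment sums: Σt·y = 332, Σy = 51.
Determinant 243·7 − 33² = 612.
m = (332·7 − 33·51)/612 = 641/612; c = (243·51 − 33·332)/612 = 479/204.

c = 2.348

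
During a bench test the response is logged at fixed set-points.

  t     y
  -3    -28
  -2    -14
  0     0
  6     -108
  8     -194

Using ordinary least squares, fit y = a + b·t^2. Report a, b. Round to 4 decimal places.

Forming AᵀA = [[5, 113]; [113, 5489]] and Aᵀy = [-344, -16612]ᵀ gives AᵀA·[a, b]ᵀ = Aᵀy.
Δ = 5·5489 − 113² = 14676.
a = ((-344)·5489 − 113·(-16612))/14676 = -2765/3669; b = (5·(-16612) − 113·(-344))/14676 = -11047/3669.

a = -0.7536, b = -3.0109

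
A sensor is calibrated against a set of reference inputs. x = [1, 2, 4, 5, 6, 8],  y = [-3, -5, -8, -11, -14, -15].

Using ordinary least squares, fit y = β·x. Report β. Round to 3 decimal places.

β = -2.082

Normal-equation sums: Σx·x = 146.
Moment sums: Σx·y = -304.
Hence β = -304 / 146 ≈ -2.08219.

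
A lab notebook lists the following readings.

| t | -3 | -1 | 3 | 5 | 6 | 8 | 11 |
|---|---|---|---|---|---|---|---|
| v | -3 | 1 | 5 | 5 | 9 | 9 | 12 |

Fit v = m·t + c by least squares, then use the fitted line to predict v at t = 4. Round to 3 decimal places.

Sums needed: Σt·t = 265, Σt = 29, Σ1 = 7.
For Mᵀv: Σt·v = 306, Σv = 38.
Normal equations: [[265, 29]; [29, 7]]·[m, c]ᵀ = [306, 38]ᵀ.
Determinant 265·7 − 29² = 1014.
m = (306·7 − 29·38)/1014 = 40/39; c = (265·38 − 29·306)/1014 = 46/39.
At t = 4: v̂ = (40/39)·(4) + (46/39)·(1) = 206/39.

v̂ = 5.282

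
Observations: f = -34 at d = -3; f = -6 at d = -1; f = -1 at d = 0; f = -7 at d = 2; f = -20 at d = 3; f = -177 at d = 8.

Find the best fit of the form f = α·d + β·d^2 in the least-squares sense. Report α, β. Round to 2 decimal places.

α = 2.35, β = -3.06

Setting ∂/∂α … = 0 gives: 87·α + 519·β = -1382;  519·α + 4275·β = -11848.
det = 87·4275 − 519² = 102564.
α = ((-1382)·4275 − 519·(-11848))/102564 = 40177/17094; β = (87·(-11848) − 519·(-1382))/102564 = -52253/17094.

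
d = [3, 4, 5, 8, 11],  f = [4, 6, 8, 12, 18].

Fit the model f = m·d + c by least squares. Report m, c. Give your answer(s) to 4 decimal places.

Entries of XᵀX: Σd·d = 235, Σd = 31, Σ1 = 5.
Moment sums: Σd·f = 370, Σf = 48.
Normal equations: [[235, 31]; [31, 5]]·[m, c]ᵀ = [370, 48]ᵀ.
Eliminating c: 5·(row 1) − 31·(row 2) gives 214·m = 5·370 − 31·48 = 362, so m = 181/107.
Then c = (48 − 31·(181/107))/5 = -95/107.

m = 1.6916, c = -0.8879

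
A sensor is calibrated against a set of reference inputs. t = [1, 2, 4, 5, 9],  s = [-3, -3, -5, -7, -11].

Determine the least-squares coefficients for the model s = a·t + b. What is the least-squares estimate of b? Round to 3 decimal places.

From the data, Σt·t = 127, Σt = 21, Σ1 = 5.
For Mᵀs: Σt·s = -163, Σs = -29.
Δ = 127·5 − 21² = 194.
a = ((-163)·5 − 21·(-29))/194 = -103/97; b = (127·(-29) − 21·(-163))/194 = -130/97.

b = -1.340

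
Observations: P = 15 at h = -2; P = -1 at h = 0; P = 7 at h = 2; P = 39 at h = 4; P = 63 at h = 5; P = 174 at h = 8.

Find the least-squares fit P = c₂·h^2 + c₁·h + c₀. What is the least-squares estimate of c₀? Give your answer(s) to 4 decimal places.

From the data, Σh^2·h^2 = 5009, Σh^2·h = 701, Σh^2 = 113, Σh·h = 113, Σh = 17, Σ1 = 6.
Right-hand side: Σh^2·P = 13423, Σh·P = 1847, ΣP = 297.
Normal equations: [[5009, 701, 113]; [701, 113, 17]; [113, 17, 6]]·[c₂, c₁, c₀]ᵀ = [13423, 1847, 297]ᵀ.
Row-reducing yields c₂ = 187027/62610, c₁ = -25517/12522, c₀ = -10276/10435.

c₀ = -0.9848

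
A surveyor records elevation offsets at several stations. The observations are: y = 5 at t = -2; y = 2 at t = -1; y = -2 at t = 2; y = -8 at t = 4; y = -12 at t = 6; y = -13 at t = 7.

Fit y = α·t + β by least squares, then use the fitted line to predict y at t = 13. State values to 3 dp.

ŷ = -25.589

Compute the Gram sums: Σt·t = 110, Σt = 16, Σ1 = 6.
Right-hand side: Σt·y = -211, Σy = -28.
AᵀA·[α, β]ᵀ = Aᵀy becomes [[110, 16]; [16, 6]]·[α, β]ᵀ = [-211, -28]ᵀ.
Determinant 110·6 − 16² = 404.
α = ((-211)·6 − 16·(-28))/404 = -409/202; β = (110·(-28) − 16·(-211))/404 = 74/101.
At t = 13: ŷ = (-409/202)·(13) + (74/101)·(1) = -5169/202.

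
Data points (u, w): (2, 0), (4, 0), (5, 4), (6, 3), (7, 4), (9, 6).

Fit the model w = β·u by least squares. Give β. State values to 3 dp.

Compute the Gram sums: Σu·u = 211.
Moment sums: Σu·w = 120.
Hence β = 120 / 211 ≈ 0.56872.

β = 0.569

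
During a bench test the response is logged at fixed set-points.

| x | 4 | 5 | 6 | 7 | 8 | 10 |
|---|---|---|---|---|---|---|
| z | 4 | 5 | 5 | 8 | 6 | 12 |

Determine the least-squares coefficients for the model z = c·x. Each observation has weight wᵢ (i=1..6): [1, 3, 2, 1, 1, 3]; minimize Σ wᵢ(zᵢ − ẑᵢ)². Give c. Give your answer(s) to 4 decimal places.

c = 1.0677

Sums needed: Σwᵢ·x·x = 576.
And Σwᵢ·x·z = 615.
Hence c = 615 / 576 ≈ 1.06771.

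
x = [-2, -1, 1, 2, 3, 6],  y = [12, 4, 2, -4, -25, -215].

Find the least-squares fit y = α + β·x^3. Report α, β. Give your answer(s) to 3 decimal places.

Sums needed: Σ1 = 6, Σx^3 = 243, Σx^3·x^3 = 47515.
And Σy = -226, Σx^3·y = -47245.
So AᵀA·[α, β]ᵀ = Aᵀy: [[6, 243]; [243, 47515]]·[α, β]ᵀ = [-226, -47245]ᵀ.
Determinant 6·47515 − 243² = 226041.
α = ((-226)·47515 − 243·(-47245))/226041 = 742145/226041; β = (6·(-47245) − 243·(-226))/226041 = -76184/75347.

α = 3.283, β = -1.011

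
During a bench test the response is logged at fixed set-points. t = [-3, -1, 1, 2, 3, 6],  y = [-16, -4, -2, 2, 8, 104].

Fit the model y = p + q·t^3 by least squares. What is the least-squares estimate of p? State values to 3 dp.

p = -3.133

Normal-equation sums: Σ1 = 6, Σt^3 = 224, Σt^3·t^3 = 48180.
And Σy = 92, Σt^3·y = 23130.
So XᵀX·[p, q]ᵀ = Xᵀy: [[6, 224]; [224, 48180]]·[p, q]ᵀ = [92, 23130]ᵀ.
det = 6·48180 − 224² = 238904.
p = (92·48180 − 224·23130)/238904 = -93570/29863; q = (6·23130 − 224·92)/238904 = 29543/59726.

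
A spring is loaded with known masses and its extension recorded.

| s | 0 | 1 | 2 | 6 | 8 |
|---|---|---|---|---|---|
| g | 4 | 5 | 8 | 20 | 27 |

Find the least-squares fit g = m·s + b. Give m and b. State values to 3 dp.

MᵀM·[m, b]ᵀ = Mᵀg reads: 105·m + 17·b = 357;  17·m + 5·b = 64.
Δ = 105·5 − 17² = 236.
m = (357·5 − 17·64)/236 = 697/236; b = (105·64 − 17·357)/236 = 651/236.

m = 2.953, b = 2.758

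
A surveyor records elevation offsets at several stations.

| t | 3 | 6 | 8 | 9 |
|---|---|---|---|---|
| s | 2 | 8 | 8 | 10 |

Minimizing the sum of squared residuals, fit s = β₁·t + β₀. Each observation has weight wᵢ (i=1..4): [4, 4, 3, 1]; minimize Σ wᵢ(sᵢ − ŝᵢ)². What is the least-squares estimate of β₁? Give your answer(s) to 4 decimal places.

Forming MᵀWM = [[453, 69]; [69, 12]] and MᵀWs = [498, 74]ᵀ gives MᵀWM·[β₁, β₀]ᵀ = MᵀWs.
Δ = 453·12 − 69² = 675.
β₁ = (498·12 − 69·74)/675 = 58/45; β₀ = (453·74 − 69·498)/675 = -56/45.

β₁ = 1.2889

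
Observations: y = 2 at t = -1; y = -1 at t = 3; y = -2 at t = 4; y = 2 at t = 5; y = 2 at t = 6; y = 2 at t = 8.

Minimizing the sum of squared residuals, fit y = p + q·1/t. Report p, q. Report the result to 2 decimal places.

p = 0.85, q = -1.52

With design matrix X, XᵀX = [[6, 3/40]; [3/40, 18101/14400]] and Xᵀy = [5, -37/20]ᵀ.
det = 6·(18101/14400) − (3/40)² = 1447/192.
p = (5·(18101/14400) − (3/40)·(-37/20))/(1447/192) = 92503/108525; q = (6·(-37/20) − (3/40)·5)/(1447/192) = -11016/7235.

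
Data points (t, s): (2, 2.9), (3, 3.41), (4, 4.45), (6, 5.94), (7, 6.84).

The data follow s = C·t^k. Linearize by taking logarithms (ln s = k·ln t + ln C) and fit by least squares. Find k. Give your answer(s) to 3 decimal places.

k = 0.703

Linearized form: ln s = k·ln t + ln C. From the 5 transformed points,
AᵀA = [[10.6062, 6.9157]; [6.9157, 5]], rhs = [11.0893, 7.4888]ᵀ  (here Σln t = 6.9157, Σ(ln t)² = 10.6062, Σln s = 7.4888, Σln t·ln s = 11.0893).
Solving (det = 5.2037): k = 0.70251, ln C = 0.52609.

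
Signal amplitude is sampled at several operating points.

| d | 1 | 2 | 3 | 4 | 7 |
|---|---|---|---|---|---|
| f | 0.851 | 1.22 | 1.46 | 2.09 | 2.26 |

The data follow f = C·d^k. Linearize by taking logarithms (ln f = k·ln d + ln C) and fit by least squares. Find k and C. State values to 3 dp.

Let Y = ln f. Fitting Y = k·ln d + ln C by least squares:
Σln d = 5.1240, Σ(ln d)² = 7.3958, Σln f = 1.9685, Σln d·ln f = 3.1621.
Normal system: [[7.3958, 5.1240]; [5.1240, 5]]·[k, ln C]ᵀ = [3.1621, 1.9685]ᵀ.
Slope k = (n·Σln d·ln f − Σln d·Σln f)/(n·Σ(ln d)² − (Σln d)²) = (5·3.1621 − 5.1240·1.9685)/10.7239 = 0.53379; ln C = (Σln f − k·Σln d)/n = -0.15333, so C = exp(-0.15333) = 0.85785.

k = 0.534, C = 0.858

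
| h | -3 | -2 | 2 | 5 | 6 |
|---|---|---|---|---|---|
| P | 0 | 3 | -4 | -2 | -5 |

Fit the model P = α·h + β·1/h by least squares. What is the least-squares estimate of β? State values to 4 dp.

The normal equations are: 78·α + 5·β = -54;  5·α + (611/900)·β = -71/15.
Δ = 78·(611/900) − 5² = 4193/150.
α = ((-54)·(611/900) − 5·(-71/15))/(4193/150) = -1949/4193; β = (78·(-71/15) − 5·(-54))/(4193/150) = -14880/4193.

β = -3.5488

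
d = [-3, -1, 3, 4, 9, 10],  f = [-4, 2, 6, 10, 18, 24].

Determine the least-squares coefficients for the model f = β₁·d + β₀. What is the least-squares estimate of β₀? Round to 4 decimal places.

β₀ = 2.1626

The normal system MᵀM·[β₁, β₀]ᵀ = Mᵀf is [[216, 22]; [22, 6]]·[β₁, β₀]ᵀ = [470, 56]ᵀ.
det = 216·6 − 22² = 812.
β₁ = (470·6 − 22·56)/812 = 397/203; β₀ = (216·56 − 22·470)/812 = 439/203.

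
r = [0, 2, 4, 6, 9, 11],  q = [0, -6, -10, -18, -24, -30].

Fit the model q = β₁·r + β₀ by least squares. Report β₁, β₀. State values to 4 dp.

β₁ = -2.7099, β₀ = -0.2137

The normal system MᵀM·[β₁, β₀]ᵀ = Mᵀq is [[258, 32]; [32, 6]]·[β₁, β₀]ᵀ = [-706, -88]ᵀ.
Eliminating β₀: 6·(row 1) − 32·(row 2) gives 524·β₁ = 6·(-706) − 32·(-88) = -1420, so β₁ = -355/131.
Then β₀ = ((-88) − 32·(-355/131))/6 = -28/131.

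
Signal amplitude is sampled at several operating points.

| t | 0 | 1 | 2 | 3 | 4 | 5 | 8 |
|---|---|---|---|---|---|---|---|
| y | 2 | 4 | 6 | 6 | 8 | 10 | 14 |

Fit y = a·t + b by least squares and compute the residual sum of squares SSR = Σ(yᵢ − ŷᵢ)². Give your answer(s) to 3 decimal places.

The normal equations are: 119·a + 23·b = 228;  23·a + 7·b = 50.
Δ = 119·7 − 23² = 304.
a = (228·7 − 23·50)/304 = 223/152; b = (119·50 − 23·228)/304 = 353/152.
Residuals: -49/152, 4/19, 113/152, -55/76, -29/152, 13/38, -9/152; SSR = 105/76.

SSR = 1.382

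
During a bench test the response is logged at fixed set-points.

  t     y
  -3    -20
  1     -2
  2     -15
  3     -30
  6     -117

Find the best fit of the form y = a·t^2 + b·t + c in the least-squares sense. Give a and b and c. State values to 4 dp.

a = -3.0097, b = -1.7582, c = 1.8788

The normal equations are: 1475·a + 225·b + 59·c = -4724;  225·a + 59·b + 9·c = -764;  59·a + 9·b + 5·c = -184.
Inverting the 3×3 Gram matrix, [a, b, c]ᵀ = [-9038/3003, -160/91, 62/33]ᵀ.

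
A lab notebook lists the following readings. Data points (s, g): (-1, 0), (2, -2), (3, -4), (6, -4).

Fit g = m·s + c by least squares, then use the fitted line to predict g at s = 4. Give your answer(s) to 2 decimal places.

Setting ∂/∂m … = 0 gives: 50·m + 10·c = -40;  10·m + 4·c = -10.
Eliminating c: 4·(row 1) − 10·(row 2) gives 100·m = 4·(-40) − 10·(-10) = -60, so m = -3/5.
Then c = ((-10) − 10·(-3/5))/4 = -1.
At s = 4: ĝ = (-3/5)·(4) + (-1)·(1) = -17/5.

ĝ = -3.40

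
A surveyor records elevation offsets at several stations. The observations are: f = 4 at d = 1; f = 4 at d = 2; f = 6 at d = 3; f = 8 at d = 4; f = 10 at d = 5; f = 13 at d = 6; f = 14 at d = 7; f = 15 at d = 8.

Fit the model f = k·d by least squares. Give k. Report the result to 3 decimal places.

k = 2.000

From the data, Σd·d = 204.
And Σd·f = 408.
k = 408/204 = 2.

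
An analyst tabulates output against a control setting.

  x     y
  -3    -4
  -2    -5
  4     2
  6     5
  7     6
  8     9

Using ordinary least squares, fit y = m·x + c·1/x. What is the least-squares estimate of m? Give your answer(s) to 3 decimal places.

m = 0.826

Normal-equation sums: Σx·x = 178, Σx·1/x = 6, Σ1/x·1/x = 13757/28224.
And Σx·y = 174, Σ1/x·y = 1201/168.
AᵀA·[m, c]ᵀ = Aᵀy becomes [[178, 6]; [6, 13757/28224]]·[m, c]ᵀ = [174, 1201/168]ᵀ.
Determinant 178·(13757/28224) − 6² = 716341/14112.
m = (174·(13757/28224) − 6·(1201/168))/(716341/14112) = 591555/716341; c = (178·(1201/168) − 6·174)/(716341/14112) = 3224424/716341.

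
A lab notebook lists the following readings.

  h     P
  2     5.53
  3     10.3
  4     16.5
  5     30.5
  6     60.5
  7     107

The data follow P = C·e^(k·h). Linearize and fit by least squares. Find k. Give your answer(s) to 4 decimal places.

k = 0.5925

Taking logs, ln P = k·h + ln C, so regress ln P on h.
Σh = 27.0000, Σ(h)² = 139.0000, Σln P = 19.0389, Σh·ln P = 96.0445.
Equations: 139.0000·k + 27.0000·ln C = 96.0445;  27.0000·k + 6·ln C = 19.0389.
Solving (det = 105.0000): k = 0.59254, ln C = 0.50670.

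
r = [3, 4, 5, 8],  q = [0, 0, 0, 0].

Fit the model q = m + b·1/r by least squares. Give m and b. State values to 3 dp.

Compute the Gram sums: Σ1 = 4, Σ1/r = 109/120, Σ1/r·1/r = 3301/14400.
Moment sums: Σq = 0, Σ1/r·q = 0.
Δ = 4·(3301/14400) − (109/120)² = 147/1600.
m = (0·(3301/14400) − (109/120)·0)/(147/1600) = 0; b = (4·0 − (109/120)·0)/(147/1600) = 0.

m = 0.000, b = 0.000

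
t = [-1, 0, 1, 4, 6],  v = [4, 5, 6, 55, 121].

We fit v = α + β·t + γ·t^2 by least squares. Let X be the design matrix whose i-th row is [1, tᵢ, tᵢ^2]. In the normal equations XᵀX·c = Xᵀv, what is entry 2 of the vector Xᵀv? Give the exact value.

948

Entry 2 ↔ basis t, so (Xᵀv)_{2} = Σᵢ (t)·vᵢ = (-1)·(4) + (0)·(5) + (1)·(6) + (4)·(55) + (6)·(121) = 948.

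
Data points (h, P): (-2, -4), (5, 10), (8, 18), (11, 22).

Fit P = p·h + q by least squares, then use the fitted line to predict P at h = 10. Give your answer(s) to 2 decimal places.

Entries of XᵀX: Σh·h = 214, Σh = 22, Σ1 = 4.
And Σh·P = 444, ΣP = 46.
XᵀX·[p, q]ᵀ = XᵀP becomes [[214, 22]; [22, 4]]·[p, q]ᵀ = [444, 46]ᵀ.
Determinant 214·4 − 22² = 372.
p = (444·4 − 22·46)/372 = 191/93; q = (214·46 − 22·444)/372 = 19/93.
At h = 10: P̂ = (191/93)·(10) + (19/93)·(1) = 643/31.

P̂ = 20.74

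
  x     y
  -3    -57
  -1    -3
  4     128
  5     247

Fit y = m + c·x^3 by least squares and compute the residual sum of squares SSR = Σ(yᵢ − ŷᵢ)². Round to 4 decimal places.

SSR = 6.7409

Sums needed: Σ1 = 4, Σx^3 = 161, Σx^3·x^3 = 20451.
For Mᵀy: Σy = 315, Σx^3·y = 40609.
MᵀM·[m, c]ᵀ = Mᵀy becomes [[4, 161]; [161, 20451]]·[m, c]ᵀ = [315, 40609]ᵀ.
Determinant 4·20451 − 161² = 55883.
m = (315·20451 − 161·40609)/55883 = -95984/55883; c = (4·40609 − 161·315)/55883 = 111721/55883.
Residuals: -72880/55883, 40056/55883, 98864/55883, -66040/55883; SSR = 376704/55883.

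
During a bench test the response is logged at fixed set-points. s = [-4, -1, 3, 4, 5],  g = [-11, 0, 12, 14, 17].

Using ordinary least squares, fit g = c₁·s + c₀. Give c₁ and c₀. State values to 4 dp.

Sums needed: Σs·s = 67, Σs = 7, Σ1 = 5.
Moment sums: Σs·g = 221, Σg = 32.
Normal equations: [[67, 7]; [7, 5]]·[c₁, c₀]ᵀ = [221, 32]ᵀ.
Δ = 67·5 − 7² = 286.
c₁ = (221·5 − 7·32)/286 = 881/286; c₀ = (67·32 − 7·221)/286 = 597/286.

c₁ = 3.0804, c₀ = 2.0874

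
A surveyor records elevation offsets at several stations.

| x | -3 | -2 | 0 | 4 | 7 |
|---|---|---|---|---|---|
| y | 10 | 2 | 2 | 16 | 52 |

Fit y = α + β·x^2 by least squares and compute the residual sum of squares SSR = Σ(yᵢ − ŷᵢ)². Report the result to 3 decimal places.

Normal-equation sums: Σ1 = 5, Σx^2 = 78, Σx^2·x^2 = 2754.
For Aᵀy: Σy = 82, Σx^2·y = 2902.
AᵀA·[α, β]ᵀ = Aᵀy becomes [[5, 78]; [78, 2754]]·[α, β]ᵀ = [82, 2902]ᵀ.
Determinant 5·2754 − 78² = 7686.
α = (82·2754 − 78·2902)/7686 = -88/1281; β = (5·2902 − 78·82)/7686 = 4057/3843.
Residuals: 727/1281, -8278/3843, 2650/1281, -3160/3843, 1307/3843; SSR = 38558/3843.

SSR = 10.033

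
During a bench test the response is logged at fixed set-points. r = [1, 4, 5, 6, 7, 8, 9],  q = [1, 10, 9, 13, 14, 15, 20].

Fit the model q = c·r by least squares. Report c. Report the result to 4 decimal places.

Entries of AᵀA: Σr·r = 272.
Moment sums: Σr·q = 562.
Normal equations: [[272]]·[c]ᵀ = [562]ᵀ.
Hence c = 562 / 272 ≈ 2.06618.

c = 2.0662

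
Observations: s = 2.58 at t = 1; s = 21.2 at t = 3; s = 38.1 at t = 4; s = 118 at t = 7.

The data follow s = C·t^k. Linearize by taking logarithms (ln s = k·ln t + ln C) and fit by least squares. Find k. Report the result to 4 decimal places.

Linearized form: ln s = k·ln t + ln C. From the 4 transformed points,
Σln t = 4.4308, Σ(ln t)² = 6.9153, Σln s = 12.4127, Σln t·ln s = 17.6849.
Equations: 6.9153·k + 4.4308·ln C = 17.6849;  4.4308·k + 4·ln C = 12.4127.
Slope k = (n·Σln t·ln s − Σln t·Σln s)/(n·Σ(ln t)² − (Σln t)²) = (4·17.6849 − 4.4308·12.4127)/8.0292 = 1.96050; ln C = (Σln s − k·Σln t)/n = 0.93151.

k = 1.9605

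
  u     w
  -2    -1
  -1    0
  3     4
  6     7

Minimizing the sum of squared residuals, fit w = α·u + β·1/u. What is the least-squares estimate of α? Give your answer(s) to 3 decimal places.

α = 1.231

From the data, Σu·u = 50, Σu·1/u = 4, Σ1/u·1/u = 25/18.
For Xᵀw: Σu·w = 56, Σ1/u·w = 3.
Normal equations: [[50, 4]; [4, 25/18]]·[α, β]ᵀ = [56, 3]ᵀ.
det = 50·(25/18) − 4² = 481/9.
α = (56·(25/18) − 4·3)/(481/9) = 16/13; β = (50·3 − 4·56)/(481/9) = -18/13.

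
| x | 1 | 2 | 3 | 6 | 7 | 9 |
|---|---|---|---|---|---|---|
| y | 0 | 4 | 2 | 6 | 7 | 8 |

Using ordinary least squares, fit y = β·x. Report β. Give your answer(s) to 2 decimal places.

With design matrix M, MᵀM = [[180]] and Mᵀy = [171]ᵀ.
Hence β = 171 / 180 ≈ 0.95.

β = 0.95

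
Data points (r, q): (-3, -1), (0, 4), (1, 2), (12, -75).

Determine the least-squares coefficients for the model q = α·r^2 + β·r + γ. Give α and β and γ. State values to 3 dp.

α = -0.527, β = -0.196, γ = 3.298

Forming AᵀA = [[20818, 1702, 154]; [1702, 154, 10]; [154, 10, 4]] and Aᵀq = [-10807, -895, -70]ᵀ gives AᵀA·[α, β, γ]ᵀ = Aᵀq.
Inverting the 3×3 Gram matrix, [α, β, γ]ᵀ = [-682/1293, -254/1293, 2843/862]ᵀ.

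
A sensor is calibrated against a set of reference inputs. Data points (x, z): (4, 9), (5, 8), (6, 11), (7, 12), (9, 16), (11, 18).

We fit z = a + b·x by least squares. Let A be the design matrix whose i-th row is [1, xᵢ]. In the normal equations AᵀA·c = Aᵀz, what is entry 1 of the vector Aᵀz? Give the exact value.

74

Entry 1 ↔ basis 1, so (Aᵀz)_{1} = Σᵢ zᵢ = (1)·(9) + (1)·(8) + (1)·(11) + (1)·(12) + (1)·(16) + (1)·(18) = 74.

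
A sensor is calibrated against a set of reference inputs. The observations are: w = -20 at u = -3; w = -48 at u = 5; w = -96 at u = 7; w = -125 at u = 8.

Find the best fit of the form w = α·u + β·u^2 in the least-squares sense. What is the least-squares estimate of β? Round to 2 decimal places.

The normal equations are: 147·α + 953·β = -1852;  953·α + 7203·β = -14084.
(Σu·u = 147, Σu·u^2 = 953, Σu^2·u^2 = 7203, Σu·w = -1852, Σu^2·w = -14084.)
Eliminating β: 7203·(row 1) − 953·(row 2) gives 150632·α = 7203·(-1852) − 953·(-14084) = 82096, so α = 10262/18829.
Then β = ((-14084) − 953·(10262/18829))/7203 = -38174/18829.

β = -2.03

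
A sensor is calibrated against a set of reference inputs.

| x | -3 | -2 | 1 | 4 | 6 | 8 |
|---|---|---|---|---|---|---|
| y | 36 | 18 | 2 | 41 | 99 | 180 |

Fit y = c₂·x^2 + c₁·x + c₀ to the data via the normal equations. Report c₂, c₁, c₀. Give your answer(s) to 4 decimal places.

c₂ = 3.0857, c₁ = -2.3047, c₀ = 1.1863

Forming MᵀM = [[5746, 758, 130]; [758, 130, 14]; [130, 14, 6]] and Mᵀy = [16138, 2056, 376]ᵀ gives MᵀM·[c₂, c₁, c₀]ᵀ = Mᵀy.
Solving the 3×3 system (Gaussian elimination) gives c₂ = 90721/29400, c₁ = -67757/29400, c₀ = 5813/4900.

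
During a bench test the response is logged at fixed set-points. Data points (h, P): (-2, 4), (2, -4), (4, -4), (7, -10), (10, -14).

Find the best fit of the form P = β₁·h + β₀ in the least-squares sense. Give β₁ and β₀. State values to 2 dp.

β₁ = -1.47, β₀ = 0.56

The normal system AᵀA·[β₁, β₀]ᵀ = AᵀP is [[173, 21]; [21, 5]]·[β₁, β₀]ᵀ = [-242, -28]ᵀ.
det = 173·5 − 21² = 424.
β₁ = ((-242)·5 − 21·(-28))/424 = -311/212; β₀ = (173·(-28) − 21·(-242))/424 = 119/212.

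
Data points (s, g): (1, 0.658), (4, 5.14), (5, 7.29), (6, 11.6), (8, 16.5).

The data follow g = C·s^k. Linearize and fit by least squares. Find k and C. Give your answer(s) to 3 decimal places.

Let Y = ln g. Fitting Y = k·ln s + ln C by least squares:
Sums: Σln s = 6.8669, Σ(ln s)² = 12.0466, Σln g = 8.4594, Σln s·ln g = 15.6876.
Normal system: [[12.0466, 6.8669]; [6.8669, 5]]·[k, ln C]ᵀ = [15.6876, 8.4594]ᵀ.
Slope k = (n·Σln s·ln g − Σln s·Σln g)/(n·Σ(ln s)² − (Σln s)²) = (5·15.6876 − 6.8669·8.4594)/13.0781 = 1.55589; ln C = (Σln g − k·Σln s)/n = -0.44497, so C = exp(-0.44497) = 0.64084.

k = 1.556, C = 0.641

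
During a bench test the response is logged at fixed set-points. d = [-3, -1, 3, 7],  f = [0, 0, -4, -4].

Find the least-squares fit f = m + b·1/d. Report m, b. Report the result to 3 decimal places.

m = -2.732, b = -3.418

XᵀX·[m, b]ᵀ = Xᵀf reads: 4·m + (-6/7)·b = -8;  (-6/7)·m + (548/441)·b = -40/21.
(Σ1 = 4, Σ1/d = -6/7, Σ1/d·1/d = 548/441, Σf = -8, Σ1/d·f = -40/21.)
det = 4·(548/441) − (-6/7)² = 1868/441.
m = ((-8)·(548/441) − (-6/7)·(-40/21))/(1868/441) = -1276/467; b = (4·(-40/21) − (-6/7)·(-8))/(1868/441) = -1596/467.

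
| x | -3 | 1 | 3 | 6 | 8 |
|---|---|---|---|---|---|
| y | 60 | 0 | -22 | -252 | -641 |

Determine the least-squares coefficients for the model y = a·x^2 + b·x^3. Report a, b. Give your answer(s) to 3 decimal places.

Compute the Gram sums: Σx^2·x^2 = 5555, Σx^2·x^3 = 40545, Σx^3·x^3 = 310259.
Right-hand side: Σx^2·y = -49754, Σx^3·y = -384838.
det = 5555·310259 − 40545² = 79591720.
a = ((-49754)·310259 − 40545·(-384838))/79591720 = 20828803/9948965; b = (5555·(-384838) − 40545·(-49754))/79591720 = -3012479/1989793.

a = 2.094, b = -1.514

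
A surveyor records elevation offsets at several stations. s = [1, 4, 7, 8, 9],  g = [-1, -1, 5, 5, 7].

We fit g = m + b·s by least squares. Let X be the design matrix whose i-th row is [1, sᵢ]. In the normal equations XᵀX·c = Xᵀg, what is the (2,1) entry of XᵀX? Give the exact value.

29

Row 2 ↔ basis s, column 1 ↔ basis 1, so (XᵀX)_{2,1} = Σᵢ s = (1)·(1) + (4)·(1) + (7)·(1) + (8)·(1) + (9)·(1) = 29.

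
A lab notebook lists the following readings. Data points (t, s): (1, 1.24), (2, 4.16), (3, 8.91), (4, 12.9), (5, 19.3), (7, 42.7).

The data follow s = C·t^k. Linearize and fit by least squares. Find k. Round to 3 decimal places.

k = 1.772

Linearized form: ln s = k·ln t + ln C. From the 6 transformed points,
Σln t = 6.7334, Σ(ln t)² = 9.9861, Σln s = 13.0993, Σln t·ln s = 19.0055.
Equations: 9.9861·k + 6.7334·ln C = 19.0055;  6.7334·k + 6·ln C = 13.0993.
Solving (det = 14.5777): k = 1.77186, ln C = 0.19478.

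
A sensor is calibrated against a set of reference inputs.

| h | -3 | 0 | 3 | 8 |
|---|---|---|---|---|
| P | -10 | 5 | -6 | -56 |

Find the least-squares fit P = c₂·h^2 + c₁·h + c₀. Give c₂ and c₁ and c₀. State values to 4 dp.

c₂ = -1.0270, c₁ = 0.8394, c₀ = 2.6250

The normal system XᵀX·[c₂, c₁, c₀]ᵀ = XᵀP is [[4258, 512, 82]; [512, 82, 8]; [82, 8, 4]]·[c₂, c₁, c₀]ᵀ = [-3728, -436, -67]ᵀ.
Solving the 3×3 system (Gaussian elimination) gives c₂ = -1863/1814, c₁ = 2284/2721, c₀ = 14285/5442.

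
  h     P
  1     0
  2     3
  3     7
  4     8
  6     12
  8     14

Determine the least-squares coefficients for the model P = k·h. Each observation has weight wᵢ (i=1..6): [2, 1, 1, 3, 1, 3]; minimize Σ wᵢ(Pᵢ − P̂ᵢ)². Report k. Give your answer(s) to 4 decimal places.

Setting ∂/∂k … = 0 gives: 291·k = 531.
(Σwᵢ·h·h = 291, Σwᵢ·h·P = 531.)
Hence k = 531 / 291 ≈ 1.82474.

k = 1.8247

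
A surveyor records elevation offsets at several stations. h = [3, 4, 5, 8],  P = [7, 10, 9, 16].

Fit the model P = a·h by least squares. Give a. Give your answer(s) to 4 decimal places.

From the data, Σh·h = 114.
And Σh·P = 234.
Normal equations: [[114]]·[a]ᵀ = [234]ᵀ.
Hence a = 234 / 114 ≈ 2.05263.

a = 2.0526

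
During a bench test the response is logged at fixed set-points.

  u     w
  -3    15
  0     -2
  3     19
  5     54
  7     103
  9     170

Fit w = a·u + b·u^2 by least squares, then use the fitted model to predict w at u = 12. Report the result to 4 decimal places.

Entries of MᵀM: Σu·u = 173, Σu·u^2 = 1197, Σu^2·u^2 = 9749.
Right-hand side: Σu·w = 2533, Σu^2·w = 20473.
So MᵀM·[a, b]ᵀ = Mᵀw: [[173, 1197]; [1197, 9749]]·[a, b]ᵀ = [2533, 20473]ᵀ.
Determinant 173·9749 − 1197² = 253768.
a = (2533·9749 − 1197·20473)/253768 = 47009/63442; b = (173·20473 − 1197·2533)/253768 = 127457/63442.
At u = 12: ŵ = (47009/63442)·(12) + (127457/63442)·(144) = 9458958/31721.

ŵ = 298.1923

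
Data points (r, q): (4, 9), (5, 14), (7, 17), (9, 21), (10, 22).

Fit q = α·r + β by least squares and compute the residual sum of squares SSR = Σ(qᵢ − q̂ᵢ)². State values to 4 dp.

SSR = 5.1615

Compute the Gram sums: Σr·r = 271, Σr = 35, Σ1 = 5.
Right-hand side: Σr·q = 634, Σq = 83.
AᵀA·[α, β]ᵀ = Aᵀq becomes [[271, 35]; [35, 5]]·[α, β]ᵀ = [634, 83]ᵀ.
Eliminating β: 5·(row 1) − 35·(row 2) gives 130·α = 5·634 − 35·83 = 265, so α = 53/26.
Then β = (83 − 35·(53/26))/5 = 303/130.
Residuals: -193/130, 96/65, 2/5, 21/65, -93/130; SSR = 671/130.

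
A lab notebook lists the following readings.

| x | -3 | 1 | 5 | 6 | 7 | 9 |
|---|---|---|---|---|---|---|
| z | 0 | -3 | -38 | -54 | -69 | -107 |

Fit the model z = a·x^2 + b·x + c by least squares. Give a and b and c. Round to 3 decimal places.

a = -1.019, b = -2.827, c = 0.758

Setting ∂/∂a … = 0 gives: 10965·a + 1387·b + 201·c = -14945;  1387·a + 201·b + 25·c = -1963;  201·a + 25·b + 6·c = -271.
Inverting the 3×3 Gram matrix, [a, b, c]ᵀ = [-11773/11550, -10883/3850, 4379/5775]ᵀ.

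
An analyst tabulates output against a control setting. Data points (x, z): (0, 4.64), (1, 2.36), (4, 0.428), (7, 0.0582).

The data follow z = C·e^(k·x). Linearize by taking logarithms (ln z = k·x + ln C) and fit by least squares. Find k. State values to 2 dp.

k = -0.62

Taking logs, ln z = k·x + ln C, so regress ln z on x.
Σx = 12.0000, Σ(x)² = 66.0000, Σln z = -1.2991, Σx·ln z = -22.4430.
Equations: 66.0000·k + 12.0000·ln C = -22.4430;  12.0000·k + 4·ln C = -1.2991.
Δ = 66.0000·4 − (12.0000)² = 120.0000; k = (-22.4430·4 − 12.0000·-1.2991)/120.0000 = -0.61819, ln C = (66.0000·-1.2991 − 12.0000·-22.4430)/120.0000 = 1.52978.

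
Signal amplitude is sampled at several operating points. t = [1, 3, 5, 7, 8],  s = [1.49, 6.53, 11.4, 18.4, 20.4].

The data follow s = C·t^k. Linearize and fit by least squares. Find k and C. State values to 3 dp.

Taking logs, ln s = k·ln t + ln C, so regress ln s on ln t.
AᵀA = [[11.9079, 6.7334]; [6.7334, 5]], rhs = [17.9160, 10.6367]ᵀ  (here Σln t = 6.7334, Σ(ln t)² = 11.9079, Σln s = 10.6367, Σln t·ln s = 17.9160).
Δ = 11.9079·5 − (6.7334)² = 14.2007; k = (17.9160·5 − 6.7334·10.6367)/14.2007 = 1.26465, ln C = (11.9079·10.6367 − 6.7334·17.9160)/14.2007 = 0.42426, so C = exp(0.42426) = 1.52846.

k = 1.265, C = 1.528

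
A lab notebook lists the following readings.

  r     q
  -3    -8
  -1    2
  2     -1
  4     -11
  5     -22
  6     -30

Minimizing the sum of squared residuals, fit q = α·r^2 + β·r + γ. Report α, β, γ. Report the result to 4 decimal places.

Forming AᵀA = [[2275, 385, 91]; [385, 91, 13]; [91, 13, 6]] and Aᵀq = [-1880, -314, -70]ᵀ gives AᵀA·[α, β, γ]ᵀ = Aᵀq.
Inverting the 3×3 Gram matrix, [α, β, γ]ᵀ = [-1231/1232, 71/176, 115/44]ᵀ.

α = -0.9992, β = 0.4034, γ = 2.6136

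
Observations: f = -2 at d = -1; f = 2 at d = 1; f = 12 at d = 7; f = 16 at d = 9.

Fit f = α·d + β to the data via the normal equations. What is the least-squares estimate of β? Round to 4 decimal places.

MᵀM·[α, β]ᵀ = Mᵀf reads: 132·α + 16·β = 232;  16·α + 4·β = 28.
det = 132·4 − 16² = 272.
α = (232·4 − 16·28)/272 = 30/17; β = (132·28 − 16·232)/272 = -1/17.

β = -0.0588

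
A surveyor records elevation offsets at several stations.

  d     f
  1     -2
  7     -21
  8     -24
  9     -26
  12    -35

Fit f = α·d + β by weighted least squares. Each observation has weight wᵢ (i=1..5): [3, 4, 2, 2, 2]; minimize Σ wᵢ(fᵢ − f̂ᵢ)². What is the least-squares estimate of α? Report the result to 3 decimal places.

α = -3.017

Setting ∂/∂α … = 0 gives: 777·α + 89·β = -2286;  89·α + 13·β = -260.
(Σwᵢ·d·d = 777, Σwᵢ·d = 89, Σwᵢ·1 = 13, Σwᵢ·d·f = -2286, Σwᵢ·f = -260.)
Eliminating β: 13·(row 1) − 89·(row 2) gives 2180·α = 13·(-2286) − 89·(-260) = -6578, so α = -3289/1090.
Then β = ((-260) − 89·(-3289/1090))/13 = 717/1090.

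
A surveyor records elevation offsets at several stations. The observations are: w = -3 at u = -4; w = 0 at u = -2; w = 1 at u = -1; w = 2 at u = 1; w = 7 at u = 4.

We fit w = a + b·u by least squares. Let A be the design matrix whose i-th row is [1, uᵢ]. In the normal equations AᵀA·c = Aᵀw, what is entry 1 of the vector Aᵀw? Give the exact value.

7

Entry 1 ↔ basis 1, so (Aᵀw)_{1} = Σᵢ wᵢ = (1)·(-3) + (1)·(0) + (1)·(1) + (1)·(2) + (1)·(7) = 7.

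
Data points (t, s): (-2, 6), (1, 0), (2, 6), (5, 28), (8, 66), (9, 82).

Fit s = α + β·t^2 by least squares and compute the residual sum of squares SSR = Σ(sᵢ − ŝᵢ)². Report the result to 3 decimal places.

With design matrix X, XᵀX = [[6, 179]; [179, 11315]] and Xᵀs = [188, 11614]ᵀ.
Determinant 6·11315 − 179² = 35849.
α = (188·11315 − 179·11614)/35849 = 48314/35849; β = (6·11614 − 179·188)/35849 = 36032/35849.
Residuals: 22652/35849, -84346/35849, 22652/35849, 54658/35849, 11672/35849, -27288/35849; SSR = 334984/35849.

SSR = 9.344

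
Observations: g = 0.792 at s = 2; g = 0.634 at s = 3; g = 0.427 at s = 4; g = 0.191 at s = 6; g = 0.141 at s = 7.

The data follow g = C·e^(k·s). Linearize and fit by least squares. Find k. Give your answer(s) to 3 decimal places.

Let Y = ln g. Fitting Y = k·s + ln C by least squares:
AᵀA = [[114.0000, 22.0000]; [22.0000, 5]], rhs = [-28.8833, -5.1543]ᵀ  (here Σs = 22.0000, Σ(s)² = 114.0000, Σln g = -5.1543, Σs·ln g = -28.8833).
Solving (det = 86.0000): k = -0.36070, ln C = 0.55623.

k = -0.361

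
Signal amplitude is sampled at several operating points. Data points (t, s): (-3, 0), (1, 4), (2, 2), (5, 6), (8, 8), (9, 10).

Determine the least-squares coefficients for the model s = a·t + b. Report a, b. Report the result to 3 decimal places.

Compute the Gram sums: Σt·t = 184, Σt = 22, Σ1 = 6.
And Σt·s = 192, Σs = 30.
Normal equations: [[184, 22]; [22, 6]]·[a, b]ᵀ = [192, 30]ᵀ.
Δ = 184·6 − 22² = 620.
a = (192·6 − 22·30)/620 = 123/155; b = (184·30 − 22·192)/620 = 324/155.

a = 0.794, b = 2.090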